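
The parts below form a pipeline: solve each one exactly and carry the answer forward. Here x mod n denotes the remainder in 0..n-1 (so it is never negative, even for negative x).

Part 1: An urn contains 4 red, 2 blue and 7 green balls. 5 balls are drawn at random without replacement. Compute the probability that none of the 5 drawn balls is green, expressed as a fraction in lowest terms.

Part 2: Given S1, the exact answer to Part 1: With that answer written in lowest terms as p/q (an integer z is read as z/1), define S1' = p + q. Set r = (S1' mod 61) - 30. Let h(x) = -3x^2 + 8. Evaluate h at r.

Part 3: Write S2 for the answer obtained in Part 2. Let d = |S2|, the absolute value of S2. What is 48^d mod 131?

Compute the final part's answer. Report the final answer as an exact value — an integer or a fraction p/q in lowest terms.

60

Part 1: total draws C(13,5) = 1287; favorable C(6,5) = 6; P = 2/429; answer 2/429
Part 2: S1 = 2/429; threaded value p + q = 431; r = -26; -3*(-26)^2 + 8 = (-2028) + (8) = -2020; answer -2020
Part 3: S2 = -2020; d = 2020; squarings mod 131: 48^1=48, 48^2=77, 48^4=34, 48^8=108, 48^16=5, 48^32=25, 48^64=101, 48^128=114, 48^256=27, 48^512=74, 48^1024=105; 48^2020 = 48^4 * 48^32 * 48^64 * 48^128 * 48^256 * 48^512 * 48^1024 = 60 (mod 131); answer 60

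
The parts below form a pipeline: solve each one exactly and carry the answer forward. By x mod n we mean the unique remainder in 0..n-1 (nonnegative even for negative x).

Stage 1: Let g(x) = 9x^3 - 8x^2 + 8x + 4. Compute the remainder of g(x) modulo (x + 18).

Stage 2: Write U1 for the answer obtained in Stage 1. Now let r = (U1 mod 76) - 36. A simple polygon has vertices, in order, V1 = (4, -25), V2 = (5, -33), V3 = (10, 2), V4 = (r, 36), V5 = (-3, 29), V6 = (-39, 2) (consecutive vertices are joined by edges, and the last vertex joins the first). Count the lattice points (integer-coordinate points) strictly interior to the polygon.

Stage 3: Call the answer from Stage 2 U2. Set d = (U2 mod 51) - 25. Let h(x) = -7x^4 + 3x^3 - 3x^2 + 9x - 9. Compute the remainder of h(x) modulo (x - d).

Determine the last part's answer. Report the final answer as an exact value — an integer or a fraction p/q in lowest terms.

Stage 1: remainder = value at the root: 9*(-18)^3 - 8*(-18)^2 + 8*(-18)^1 + 4 = (-52488) + (-2592) + (-144) + (4) = -55220; answer -55220
Stage 2: U1 = -55220; r = -4; cross terms: (4*-33 - 5*-25)=-7, (5*2 - 10*-33)=340, (10*36 - -4*2)=368, (-4*29 - -3*36)=-8, (-3*2 - -39*29)=1125, (-39*-25 - 4*2)=967; twice the area = |2785| = 2785; area = 2785/2; boundary points = 1 + 5 + 2 + 1 + 9 + 1 = 19; strictly interior points = area - boundary/2 + 1 = 1384; answer 1384
Stage 3: U2 = 1384; d = -18; remainder = value at the root: -7*(-18)^4 + 3*(-18)^3 - 3*(-18)^2 + 9*(-18)^1 - 9 = (-734832) + (-17496) + (-972) + (-162) + (-9) = -753471; answer -753471

-753471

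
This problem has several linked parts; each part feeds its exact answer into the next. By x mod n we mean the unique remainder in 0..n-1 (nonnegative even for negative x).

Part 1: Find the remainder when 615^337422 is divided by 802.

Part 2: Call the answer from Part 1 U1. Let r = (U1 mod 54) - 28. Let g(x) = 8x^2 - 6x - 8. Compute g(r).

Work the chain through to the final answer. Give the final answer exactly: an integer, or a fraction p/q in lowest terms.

694

Part 1: squarings mod 802: 615^1=615, 615^2=483, 615^4=709, 615^8=629, 615^16=255, 615^32=63, 615^64=761, 615^128=77, 615^256=315, 615^512=579, 615^1024=5, 615^2048=25, 615^4096=625, 615^8192=51, 615^16384=195, 615^32768=331, 615^65536=489, 615^131072=125, 615^262144=387; 615^337422 = 615^2 * 615^4 * 615^8 * 615^512 * 615^1024 * 615^8192 * 615^65536 * 615^262144 = 181 (mod 802); answer 181
Part 2: U1 = 181; r = -9; 8*(-9)^2 - 6*(-9)^1 - 8 = (648) + (54) + (-8) = 694; answer 694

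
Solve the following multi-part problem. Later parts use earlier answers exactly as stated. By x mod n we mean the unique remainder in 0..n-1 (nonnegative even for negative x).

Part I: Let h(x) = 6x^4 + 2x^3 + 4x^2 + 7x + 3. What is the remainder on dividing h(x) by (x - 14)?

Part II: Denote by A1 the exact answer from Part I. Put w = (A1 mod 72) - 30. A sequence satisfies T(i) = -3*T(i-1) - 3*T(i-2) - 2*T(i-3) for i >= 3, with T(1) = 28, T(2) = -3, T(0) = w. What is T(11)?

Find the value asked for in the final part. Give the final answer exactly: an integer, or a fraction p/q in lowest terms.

Part I: remainder = value at the root: 6*(14)^4 + 2*(14)^3 + 4*(14)^2 + 7*(14)^1 + 3 = (230496) + (5488) + (784) + (98) + (3) = 236869; answer 236869
Part II: A1 = 236869; w = 31; T(3) = -3*(-3) - 3*(28) - 2*(31) = -137; iterating: T(3)=-137, T(4)=364, T(5)=-675, T(6)=1207, T(7)=-2324, T(8)=4701, T(9)=-9545, T(10)=19180, T(11)=-38307; answer -38307

-38307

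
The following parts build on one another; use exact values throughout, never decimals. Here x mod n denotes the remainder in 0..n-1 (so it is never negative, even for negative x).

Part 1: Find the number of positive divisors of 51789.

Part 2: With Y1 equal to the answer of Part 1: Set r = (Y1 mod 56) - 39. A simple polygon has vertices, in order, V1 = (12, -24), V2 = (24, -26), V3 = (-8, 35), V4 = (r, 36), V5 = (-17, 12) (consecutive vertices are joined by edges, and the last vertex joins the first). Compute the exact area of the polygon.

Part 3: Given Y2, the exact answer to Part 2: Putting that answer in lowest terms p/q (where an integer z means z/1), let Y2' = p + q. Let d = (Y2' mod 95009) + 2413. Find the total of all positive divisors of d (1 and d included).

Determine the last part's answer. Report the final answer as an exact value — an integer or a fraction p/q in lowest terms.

Part 1: 51789 = 3 * 61 * 283; number of divisors = (1+1) * (1+1) * (1+1) = 8; answer 8
Part 2: Y1 = 8; r = -31; cross terms: (12*-26 - 24*-24)=264, (24*35 - -8*-26)=632, (-8*36 - -31*35)=797, (-31*12 - -17*36)=240, (-17*-24 - 12*12)=264; twice the area = |2197| = 2197; area = 2197/2; answer 2197/2
Part 3: Y2 = 2197/2; threaded value p + q = 2199; d = 4612; 4612 = 2^2 * 1153; sigma = (1 + 2 + 4) * (1 + 1153) = 7 * 1154 = 8078; answer 8078

8078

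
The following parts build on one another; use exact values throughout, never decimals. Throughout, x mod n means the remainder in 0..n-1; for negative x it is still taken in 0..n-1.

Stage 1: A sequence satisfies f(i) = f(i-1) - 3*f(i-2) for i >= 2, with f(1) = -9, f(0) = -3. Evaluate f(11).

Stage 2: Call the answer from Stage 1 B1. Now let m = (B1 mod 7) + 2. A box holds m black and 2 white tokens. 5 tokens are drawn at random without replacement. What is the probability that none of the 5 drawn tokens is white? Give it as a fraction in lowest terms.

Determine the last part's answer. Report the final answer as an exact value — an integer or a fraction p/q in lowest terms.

3/28

Stage 1: f(2) = 1*(-9) - 3*(-3) = 0; iterating: f(2)=0, f(3)=27, f(4)=27, f(5)=-54, f(6)=-135, f(7)=27, f(8)=432, f(9)=351, f(10)=-945, f(11)=-1998; answer -1998
Stage 2: B1 = -1998; m = 6; total draws C(8,5) = 56; favorable C(6,5) = 6; P = 3/28; answer 3/28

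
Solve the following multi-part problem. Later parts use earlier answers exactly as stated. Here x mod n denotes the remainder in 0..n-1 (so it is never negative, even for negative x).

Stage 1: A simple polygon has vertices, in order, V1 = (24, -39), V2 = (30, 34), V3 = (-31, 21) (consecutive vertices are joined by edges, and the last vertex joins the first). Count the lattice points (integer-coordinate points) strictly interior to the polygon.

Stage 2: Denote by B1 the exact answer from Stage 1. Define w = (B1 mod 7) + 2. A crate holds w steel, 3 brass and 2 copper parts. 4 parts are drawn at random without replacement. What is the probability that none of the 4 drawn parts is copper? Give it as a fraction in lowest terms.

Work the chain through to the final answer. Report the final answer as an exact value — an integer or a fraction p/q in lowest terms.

3/14

Stage 1: cross terms: (24*34 - 30*-39)=1986, (30*21 - -31*34)=1684, (-31*-39 - 24*21)=705; twice the area = |4375| = 4375; area = 4375/2; boundary points = 1 + 1 + 5 = 7; strictly interior points = area - boundary/2 + 1 = 2185; answer 2185
Stage 2: B1 = 2185; w = 3; total draws C(8,4) = 70; favorable C(6,4) = 15; P = 3/14; answer 3/14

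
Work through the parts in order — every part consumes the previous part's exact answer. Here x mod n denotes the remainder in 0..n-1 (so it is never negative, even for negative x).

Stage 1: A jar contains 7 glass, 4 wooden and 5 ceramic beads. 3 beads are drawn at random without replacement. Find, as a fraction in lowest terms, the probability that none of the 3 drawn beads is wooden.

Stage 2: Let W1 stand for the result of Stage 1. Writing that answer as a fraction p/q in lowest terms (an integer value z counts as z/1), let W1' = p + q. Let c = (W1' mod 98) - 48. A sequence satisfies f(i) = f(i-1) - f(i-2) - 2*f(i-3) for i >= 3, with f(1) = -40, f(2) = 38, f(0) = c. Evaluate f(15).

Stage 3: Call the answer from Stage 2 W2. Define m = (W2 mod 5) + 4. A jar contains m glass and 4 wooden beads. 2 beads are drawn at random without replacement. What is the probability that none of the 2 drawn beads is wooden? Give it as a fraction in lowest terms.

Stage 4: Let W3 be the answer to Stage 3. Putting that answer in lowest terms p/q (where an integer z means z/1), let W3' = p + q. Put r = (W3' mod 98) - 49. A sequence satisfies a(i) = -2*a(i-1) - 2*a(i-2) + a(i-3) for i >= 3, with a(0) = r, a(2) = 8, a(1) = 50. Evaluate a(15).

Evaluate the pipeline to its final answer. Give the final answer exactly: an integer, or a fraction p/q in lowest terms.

Stage 1: total draws C(16,3) = 560; favorable C(12,3) = 220; P = 11/28; answer 11/28
Stage 2: W1 = 11/28; threaded value p + q = 39; c = -9; f(3) = 1*(38) - 1*(-40) - 2*(-9) = 96; iterating: f(3)=96, f(4)=138, f(5)=-34, f(6)=-364, f(7)=-606, f(8)=-174, f(9)=1160, f(10)=2546, f(11)=1734, f(12)=-3132, f(13)=-9958, f(14)=-10294, f(15)=5928; answer 5928
Stage 3: W2 = 5928; m = 7; total draws C(11,2) = 55; favorable C(7,2) = 21; P = 21/55; answer 21/55
Stage 4: W3 = 21/55; threaded value p + q = 76; r = 27; a(3) = -2*(8) - 2*(50) + 1*(27) = -89; iterating: a(3)=-89, a(4)=212, a(5)=-238, a(6)=-37, a(7)=762, a(8)=-1688, a(9)=1815, a(10)=508, a(11)=-6334, a(12)=13467, a(13)=-13758, a(14)=-5752, a(15)=52487; answer 52487

52487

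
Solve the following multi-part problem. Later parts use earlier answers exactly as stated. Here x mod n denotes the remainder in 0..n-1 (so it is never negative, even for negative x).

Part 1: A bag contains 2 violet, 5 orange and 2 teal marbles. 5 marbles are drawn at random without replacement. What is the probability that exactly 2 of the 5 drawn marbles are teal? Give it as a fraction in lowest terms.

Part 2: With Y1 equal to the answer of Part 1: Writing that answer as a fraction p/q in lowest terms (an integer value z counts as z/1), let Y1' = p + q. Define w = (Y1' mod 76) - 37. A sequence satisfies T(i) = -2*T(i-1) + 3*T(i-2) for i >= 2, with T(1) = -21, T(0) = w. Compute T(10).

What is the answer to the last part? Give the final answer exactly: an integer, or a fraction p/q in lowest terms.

Part 1: total draws C(9,5) = 126; favorable C(2,2)*C(7,3) = 35; P = 5/18; answer 5/18
Part 2: Y1 = 5/18; threaded value p + q = 23; w = -14; T(2) = -2*(-21) + 3*(-14) = 0; iterating: T(2)=0, T(3)=-63, T(4)=126, T(5)=-441, T(6)=1260, T(7)=-3843, T(8)=11466, T(9)=-34461, T(10)=103320; answer 103320

103320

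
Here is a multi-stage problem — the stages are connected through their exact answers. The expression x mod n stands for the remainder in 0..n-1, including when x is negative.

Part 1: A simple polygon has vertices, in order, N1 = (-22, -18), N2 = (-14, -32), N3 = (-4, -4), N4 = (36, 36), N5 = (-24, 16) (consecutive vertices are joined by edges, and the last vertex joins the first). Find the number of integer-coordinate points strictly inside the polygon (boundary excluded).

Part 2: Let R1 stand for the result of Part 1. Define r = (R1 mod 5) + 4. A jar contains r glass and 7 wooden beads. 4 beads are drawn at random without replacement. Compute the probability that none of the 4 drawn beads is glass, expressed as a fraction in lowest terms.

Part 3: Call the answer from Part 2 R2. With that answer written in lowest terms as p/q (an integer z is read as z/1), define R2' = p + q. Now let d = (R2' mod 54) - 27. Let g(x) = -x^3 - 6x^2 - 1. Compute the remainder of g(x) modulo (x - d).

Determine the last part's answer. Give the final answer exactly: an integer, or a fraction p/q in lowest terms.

Part 1: cross terms: (-22*-32 - -14*-18)=452, (-14*-4 - -4*-32)=-72, (-4*36 - 36*-4)=0, (36*16 - -24*36)=1440, (-24*-18 - -22*16)=784; twice the area = |2604| = 2604; area = 1302; boundary points = 2 + 2 + 40 + 20 + 2 = 66; strictly interior points = area - boundary/2 + 1 = 1270; answer 1270
Part 2: R1 = 1270; r = 4; total draws C(11,4) = 330; favorable C(7,4) = 35; P = 7/66; answer 7/66
Part 3: R2 = 7/66; threaded value p + q = 73; d = -8; remainder = value at the root: -1*(-8)^3 - 6*(-8)^2 - 1 = (512) + (-384) + (-1) = 127; answer 127

127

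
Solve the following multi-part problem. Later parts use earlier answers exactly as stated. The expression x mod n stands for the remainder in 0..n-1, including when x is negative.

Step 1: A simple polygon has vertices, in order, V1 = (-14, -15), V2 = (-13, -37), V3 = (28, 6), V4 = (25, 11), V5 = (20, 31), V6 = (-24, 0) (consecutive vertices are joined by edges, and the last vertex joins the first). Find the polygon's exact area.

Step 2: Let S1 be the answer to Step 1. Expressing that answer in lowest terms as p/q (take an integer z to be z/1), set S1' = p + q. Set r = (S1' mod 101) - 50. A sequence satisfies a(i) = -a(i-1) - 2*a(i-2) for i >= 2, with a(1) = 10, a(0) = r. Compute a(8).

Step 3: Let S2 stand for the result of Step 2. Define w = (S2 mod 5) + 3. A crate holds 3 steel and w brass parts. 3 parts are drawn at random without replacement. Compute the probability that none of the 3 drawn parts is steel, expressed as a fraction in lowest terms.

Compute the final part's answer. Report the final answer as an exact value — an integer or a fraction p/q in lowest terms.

Step 1: cross terms: (-14*-37 - -13*-15)=323, (-13*6 - 28*-37)=958, (28*11 - 25*6)=158, (25*31 - 20*11)=555, (20*0 - -24*31)=744, (-24*-15 - -14*0)=360; twice the area = |3098| = 3098; area = 1549; answer 1549
Step 2: S1 = 1549; threaded value p + q = 1550; r = -15; a(2) = -1*(10) - 2*(-15) = 20; iterating: a(2)=20, a(3)=-40, a(4)=0, a(5)=80, a(6)=-80, a(7)=-80, a(8)=240; answer 240
Step 3: S2 = 240; w = 3; total draws C(6,3) = 20; favorable C(3,3) = 1; P = 1/20; answer 1/20

1/20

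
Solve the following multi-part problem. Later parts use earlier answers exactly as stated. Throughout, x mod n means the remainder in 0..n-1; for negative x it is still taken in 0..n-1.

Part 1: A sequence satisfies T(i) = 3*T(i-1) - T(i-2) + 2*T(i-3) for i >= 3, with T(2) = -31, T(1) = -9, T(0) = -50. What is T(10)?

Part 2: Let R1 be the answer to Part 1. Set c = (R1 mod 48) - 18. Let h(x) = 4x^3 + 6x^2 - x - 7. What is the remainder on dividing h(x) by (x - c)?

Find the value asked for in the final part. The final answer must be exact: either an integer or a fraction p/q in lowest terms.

51812

Part 1: T(3) = 3*(-31) - 1*(-9) + 2*(-50) = -184; iterating: T(3)=-184, T(4)=-539, T(5)=-1495, T(6)=-4314, T(7)=-12525, T(8)=-36251, T(9)=-104856, T(10)=-303367; answer -303367
Part 2: R1 = -303367; c = 23; remainder = value at the root: 4*(23)^3 + 6*(23)^2 - 1*(23)^1 - 7 = (48668) + (3174) + (-23) + (-7) = 51812; answer 51812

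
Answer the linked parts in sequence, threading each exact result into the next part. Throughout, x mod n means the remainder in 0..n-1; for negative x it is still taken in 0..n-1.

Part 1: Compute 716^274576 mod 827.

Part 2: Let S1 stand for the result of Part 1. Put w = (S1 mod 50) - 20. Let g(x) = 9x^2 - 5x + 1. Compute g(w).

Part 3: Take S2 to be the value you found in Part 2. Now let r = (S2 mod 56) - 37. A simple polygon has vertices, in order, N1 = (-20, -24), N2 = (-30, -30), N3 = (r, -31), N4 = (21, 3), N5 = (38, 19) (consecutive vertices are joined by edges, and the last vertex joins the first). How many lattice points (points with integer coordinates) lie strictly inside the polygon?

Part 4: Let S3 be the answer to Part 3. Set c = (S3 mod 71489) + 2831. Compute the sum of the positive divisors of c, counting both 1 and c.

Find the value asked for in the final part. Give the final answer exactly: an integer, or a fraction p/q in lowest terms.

Part 1: squarings mod 827: 716^1=716, 716^2=743, 716^4=440, 716^8=82, 716^16=108, 716^32=86, 716^64=780, 716^128=555, 716^256=381, 716^512=436, 716^1024=713, 716^2048=591, 716^4096=287, 716^8192=496, 716^16384=397, 716^32768=479, 716^65536=362, 716^131072=378, 716^262144=640; 716^274576 = 716^16 * 716^128 * 716^4096 * 716^8192 * 716^262144 = 301 (mod 827); answer 301
Part 2: S1 = 301; w = -19; 9*(-19)^2 - 5*(-19)^1 + 1 = (3249) + (95) + (1) = 3345; answer 3345
Part 3: S2 = 3345; r = 4; cross terms: (-20*-30 - -30*-24)=-120, (-30*-31 - 4*-30)=1050, (4*3 - 21*-31)=663, (21*19 - 38*3)=285, (38*-24 - -20*19)=-532; twice the area = |1346| = 1346; area = 673; boundary points = 2 + 1 + 17 + 1 + 1 = 22; strictly interior points = area - boundary/2 + 1 = 663; answer 663
Part 4: S3 = 663; c = 3494; 3494 = 2 * 1747; sigma = (1 + 2) * (1 + 1747) = 3 * 1748 = 5244; answer 5244

5244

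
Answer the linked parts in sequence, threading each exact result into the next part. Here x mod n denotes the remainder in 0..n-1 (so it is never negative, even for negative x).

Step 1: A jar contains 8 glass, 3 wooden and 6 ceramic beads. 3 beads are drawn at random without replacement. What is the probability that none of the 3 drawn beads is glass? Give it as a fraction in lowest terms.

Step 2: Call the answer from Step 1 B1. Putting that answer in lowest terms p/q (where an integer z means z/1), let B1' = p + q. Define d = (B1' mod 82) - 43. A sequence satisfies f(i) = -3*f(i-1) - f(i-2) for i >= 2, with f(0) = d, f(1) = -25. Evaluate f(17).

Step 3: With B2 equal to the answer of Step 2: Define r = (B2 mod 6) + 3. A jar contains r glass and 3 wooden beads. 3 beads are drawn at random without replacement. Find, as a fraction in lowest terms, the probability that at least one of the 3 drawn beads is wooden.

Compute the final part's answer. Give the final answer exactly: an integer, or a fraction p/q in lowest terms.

109/165

Step 1: total draws C(17,3) = 680; favorable C(9,3) = 84; P = 21/170; answer 21/170
Step 2: B1 = 21/170; threaded value p + q = 191; d = -16; f(2) = -3*(-25) - 1*(-16) = 91; iterating: f(2)=91, f(3)=-248, f(4)=653, f(5)=-1711, f(6)=4480, f(7)=-11729, f(8)=30707, f(9)=-80392, f(10)=210469, f(11)=-551015, f(12)=1442576, f(13)=-3776713, f(14)=9887563, f(15)=-25885976, f(16)=67770365, f(17)=-177425119; answer -177425119
Step 3: B2 = -177425119; r = 8; total draws C(11,3) = 165; complement C(8,3) = 56; favorable 165 - 56 = 109; P = 109/165; answer 109/165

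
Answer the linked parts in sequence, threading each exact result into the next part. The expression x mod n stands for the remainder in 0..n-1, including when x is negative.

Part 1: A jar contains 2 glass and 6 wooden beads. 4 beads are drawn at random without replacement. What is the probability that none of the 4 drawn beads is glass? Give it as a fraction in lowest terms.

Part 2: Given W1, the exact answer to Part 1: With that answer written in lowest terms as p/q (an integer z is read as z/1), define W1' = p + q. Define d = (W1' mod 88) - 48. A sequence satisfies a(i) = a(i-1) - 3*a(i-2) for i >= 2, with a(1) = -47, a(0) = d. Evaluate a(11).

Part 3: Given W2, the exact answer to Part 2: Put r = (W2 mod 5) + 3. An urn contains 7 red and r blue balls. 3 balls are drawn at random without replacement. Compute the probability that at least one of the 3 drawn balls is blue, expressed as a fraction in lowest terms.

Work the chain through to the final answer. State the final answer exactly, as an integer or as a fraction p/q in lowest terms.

37/44

Part 1: total draws C(8,4) = 70; favorable C(6,4) = 15; P = 3/14; answer 3/14
Part 2: W1 = 3/14; threaded value p + q = 17; d = -31; a(2) = 1*(-47) - 3*(-31) = 46; iterating: a(2)=46, a(3)=187, a(4)=49, a(5)=-512, a(6)=-659, a(7)=877, a(8)=2854, a(9)=223, a(10)=-8339, a(11)=-9008; answer -9008
Part 3: W2 = -9008; r = 5; total draws C(12,3) = 220; complement C(7,3) = 35; favorable 220 - 35 = 185; P = 37/44; answer 37/44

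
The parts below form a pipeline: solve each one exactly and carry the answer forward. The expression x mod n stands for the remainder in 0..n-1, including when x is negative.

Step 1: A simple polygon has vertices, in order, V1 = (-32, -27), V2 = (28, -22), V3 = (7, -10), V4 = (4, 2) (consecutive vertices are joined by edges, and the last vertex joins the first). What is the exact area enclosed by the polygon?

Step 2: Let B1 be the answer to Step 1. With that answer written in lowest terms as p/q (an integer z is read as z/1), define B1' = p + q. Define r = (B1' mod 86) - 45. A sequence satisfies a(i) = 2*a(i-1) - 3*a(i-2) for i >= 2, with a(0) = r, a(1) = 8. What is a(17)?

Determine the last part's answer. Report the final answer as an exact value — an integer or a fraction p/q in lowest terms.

-181144

Step 1: cross terms: (-32*-22 - 28*-27)=1460, (28*-10 - 7*-22)=-126, (7*2 - 4*-10)=54, (4*-27 - -32*2)=-44; twice the area = |1344| = 1344; area = 672; answer 672
Step 2: B1 = 672; threaded value p + q = 673; r = 26; a(2) = 2*(8) - 3*(26) = -62; iterating: a(2)=-62, a(3)=-148, a(4)=-110, a(5)=224, a(6)=778, a(7)=884, a(8)=-566, a(9)=-3784, a(10)=-5870, a(11)=-388, a(12)=16834, a(13)=34832, a(14)=19162, a(15)=-66172, a(16)=-189830, a(17)=-181144; answer -181144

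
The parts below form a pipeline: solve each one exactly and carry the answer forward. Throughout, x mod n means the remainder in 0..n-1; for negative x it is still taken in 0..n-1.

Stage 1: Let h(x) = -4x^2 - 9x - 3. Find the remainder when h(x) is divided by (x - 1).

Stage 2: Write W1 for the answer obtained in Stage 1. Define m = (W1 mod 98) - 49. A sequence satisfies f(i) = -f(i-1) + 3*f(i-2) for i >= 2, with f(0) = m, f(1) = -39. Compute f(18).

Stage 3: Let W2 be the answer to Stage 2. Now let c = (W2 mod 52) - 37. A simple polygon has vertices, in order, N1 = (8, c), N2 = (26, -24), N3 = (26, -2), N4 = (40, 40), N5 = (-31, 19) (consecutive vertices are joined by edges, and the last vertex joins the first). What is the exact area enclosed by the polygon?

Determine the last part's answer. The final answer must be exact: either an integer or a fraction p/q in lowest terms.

Stage 1: remainder = value at the root: -4*(1)^2 - 9*(1)^1 - 3 = (-4) + (-9) + (-3) = -16; answer -16
Stage 2: W1 = -16; m = 33; f(2) = -1*(-39) + 3*(33) = 138; iterating: f(2)=138, f(3)=-255, f(4)=669, f(5)=-1434, f(6)=3441, f(7)=-7743, f(8)=18066, f(9)=-41295, f(10)=95493, f(11)=-219378, f(12)=505857, f(13)=-1163991, f(14)=2681562, f(15)=-6173535, f(16)=14218221, f(17)=-32738826, f(18)=75393489; answer 75393489
Stage 3: W2 = 75393489; c = 4; cross terms: (8*-24 - 26*4)=-296, (26*-2 - 26*-24)=572, (26*40 - 40*-2)=1120, (40*19 - -31*40)=2000, (-31*4 - 8*19)=-276; twice the area = |3120| = 3120; area = 1560; answer 1560

1560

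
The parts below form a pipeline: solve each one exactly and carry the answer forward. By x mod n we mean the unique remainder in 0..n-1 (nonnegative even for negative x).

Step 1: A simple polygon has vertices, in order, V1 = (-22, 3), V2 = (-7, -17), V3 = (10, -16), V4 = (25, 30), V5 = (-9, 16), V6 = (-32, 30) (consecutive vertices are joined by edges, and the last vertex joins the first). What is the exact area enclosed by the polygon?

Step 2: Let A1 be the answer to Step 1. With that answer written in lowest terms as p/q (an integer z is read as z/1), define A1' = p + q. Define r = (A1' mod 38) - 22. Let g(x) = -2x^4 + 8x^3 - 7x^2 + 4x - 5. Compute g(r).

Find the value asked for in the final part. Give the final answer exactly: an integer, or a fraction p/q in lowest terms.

-208442

Step 1: cross terms: (-22*-17 - -7*3)=395, (-7*-16 - 10*-17)=282, (10*30 - 25*-16)=700, (25*16 - -9*30)=670, (-9*30 - -32*16)=242, (-32*3 - -22*30)=564; twice the area = |2853| = 2853; area = 2853/2; answer 2853/2
Step 2: A1 = 2853/2; threaded value p + q = 2855; r = -17; -2*(-17)^4 + 8*(-17)^3 - 7*(-17)^2 + 4*(-17)^1 - 5 = (-167042) + (-39304) + (-2023) + (-68) + (-5) = -208442; answer -208442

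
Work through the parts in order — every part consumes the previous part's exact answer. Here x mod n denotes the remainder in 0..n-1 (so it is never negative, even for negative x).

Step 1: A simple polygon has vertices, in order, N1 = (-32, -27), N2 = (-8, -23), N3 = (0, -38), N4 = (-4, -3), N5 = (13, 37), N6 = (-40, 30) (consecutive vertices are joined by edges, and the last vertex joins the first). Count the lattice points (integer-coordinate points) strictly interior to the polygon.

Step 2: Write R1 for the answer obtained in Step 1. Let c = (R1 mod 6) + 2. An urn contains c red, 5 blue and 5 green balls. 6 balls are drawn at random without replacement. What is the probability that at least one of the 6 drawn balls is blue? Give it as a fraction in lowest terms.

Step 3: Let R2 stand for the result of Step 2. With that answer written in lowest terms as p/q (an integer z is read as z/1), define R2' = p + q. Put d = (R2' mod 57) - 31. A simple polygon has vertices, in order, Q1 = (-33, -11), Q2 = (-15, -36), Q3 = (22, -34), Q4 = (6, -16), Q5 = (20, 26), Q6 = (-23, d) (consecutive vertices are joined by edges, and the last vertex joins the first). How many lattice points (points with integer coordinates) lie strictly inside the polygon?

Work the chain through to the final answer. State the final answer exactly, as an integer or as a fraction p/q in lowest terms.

2326

Step 1: cross terms: (-32*-23 - -8*-27)=520, (-8*-38 - 0*-23)=304, (0*-3 - -4*-38)=-152, (-4*37 - 13*-3)=-109, (13*30 - -40*37)=1870, (-40*-27 - -32*30)=2040; twice the area = |4473| = 4473; area = 4473/2; boundary points = 4 + 1 + 1 + 1 + 1 + 1 = 9; strictly interior points = area - boundary/2 + 1 = 2233; answer 2233
Step 2: R1 = 2233; c = 3; total draws C(13,6) = 1716; complement C(8,6) = 28; favorable 1716 - 28 = 1688; P = 422/429; answer 422/429
Step 3: R2 = 422/429; threaded value p + q = 851; d = 22; cross terms: (-33*-36 - -15*-11)=1023, (-15*-34 - 22*-36)=1302, (22*-16 - 6*-34)=-148, (6*26 - 20*-16)=476, (20*22 - -23*26)=1038, (-23*-11 - -33*22)=979; twice the area = |4670| = 4670; area = 2335; boundary points = 1 + 1 + 2 + 14 + 1 + 1 = 20; strictly interior points = area - boundary/2 + 1 = 2326; answer 2326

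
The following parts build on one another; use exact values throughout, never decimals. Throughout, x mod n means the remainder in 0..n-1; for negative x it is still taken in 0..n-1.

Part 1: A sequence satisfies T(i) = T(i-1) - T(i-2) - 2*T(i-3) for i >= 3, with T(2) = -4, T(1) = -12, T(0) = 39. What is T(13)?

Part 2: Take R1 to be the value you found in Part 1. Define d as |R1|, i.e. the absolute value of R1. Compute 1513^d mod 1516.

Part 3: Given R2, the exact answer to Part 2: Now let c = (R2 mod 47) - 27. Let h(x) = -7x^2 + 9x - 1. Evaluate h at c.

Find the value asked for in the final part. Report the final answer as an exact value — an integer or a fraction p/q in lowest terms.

Part 1: T(3) = 1*(-4) - 1*(-12) - 2*(39) = -70; iterating: T(3)=-70, T(4)=-42, T(5)=36, T(6)=218, T(7)=266, T(8)=-24, T(9)=-726, T(10)=-1234, T(11)=-460, T(12)=2226, T(13)=5154; answer 5154
Part 2: R1 = 5154; d = 5154; squarings mod 1516: 1513^1=1513, 1513^2=9, 1513^4=81, 1513^8=497, 1513^16=1417, 1513^32=705, 1513^64=1293, 1513^128=1217, 1513^256=1473, 1513^512=333, 1513^1024=221, 1513^2048=329, 1513^4096=605; 1513^5154 = 1513^2 * 1513^32 * 1513^1024 * 1513^4096 = 77 (mod 1516); answer 77
Part 3: R2 = 77; c = 3; -7*(3)^2 + 9*(3)^1 - 1 = (-63) + (27) + (-1) = -37; answer -37

-37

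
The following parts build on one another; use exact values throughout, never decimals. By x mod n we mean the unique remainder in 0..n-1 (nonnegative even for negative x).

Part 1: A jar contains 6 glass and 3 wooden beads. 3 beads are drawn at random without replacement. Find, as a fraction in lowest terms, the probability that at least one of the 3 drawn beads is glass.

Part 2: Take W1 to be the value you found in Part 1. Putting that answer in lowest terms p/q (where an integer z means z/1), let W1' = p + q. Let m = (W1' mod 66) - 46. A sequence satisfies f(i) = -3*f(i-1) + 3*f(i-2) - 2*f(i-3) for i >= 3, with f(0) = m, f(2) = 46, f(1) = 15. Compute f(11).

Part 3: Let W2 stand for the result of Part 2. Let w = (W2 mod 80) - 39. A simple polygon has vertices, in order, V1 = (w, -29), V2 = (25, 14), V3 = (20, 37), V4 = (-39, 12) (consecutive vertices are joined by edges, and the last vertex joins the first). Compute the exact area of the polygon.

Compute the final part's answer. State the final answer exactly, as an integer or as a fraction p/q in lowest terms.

2057

Part 1: total draws C(9,3) = 84; complement C(3,3) = 1; favorable 84 - 1 = 83; P = 83/84; answer 83/84
Part 2: W1 = 83/84; threaded value p + q = 167; m = -11; f(3) = -3*(46) + 3*(15) - 2*(-11) = -71; iterating: f(3)=-71, f(4)=321, f(5)=-1268, f(6)=4909, f(7)=-19173, f(8)=74782, f(9)=-291683, f(10)=1137741, f(11)=-4437836; answer -4437836
Part 3: W2 = -4437836; w = -35; cross terms: (-35*14 - 25*-29)=235, (25*37 - 20*14)=645, (20*12 - -39*37)=1683, (-39*-29 - -35*12)=1551; twice the area = |4114| = 4114; area = 2057; answer 2057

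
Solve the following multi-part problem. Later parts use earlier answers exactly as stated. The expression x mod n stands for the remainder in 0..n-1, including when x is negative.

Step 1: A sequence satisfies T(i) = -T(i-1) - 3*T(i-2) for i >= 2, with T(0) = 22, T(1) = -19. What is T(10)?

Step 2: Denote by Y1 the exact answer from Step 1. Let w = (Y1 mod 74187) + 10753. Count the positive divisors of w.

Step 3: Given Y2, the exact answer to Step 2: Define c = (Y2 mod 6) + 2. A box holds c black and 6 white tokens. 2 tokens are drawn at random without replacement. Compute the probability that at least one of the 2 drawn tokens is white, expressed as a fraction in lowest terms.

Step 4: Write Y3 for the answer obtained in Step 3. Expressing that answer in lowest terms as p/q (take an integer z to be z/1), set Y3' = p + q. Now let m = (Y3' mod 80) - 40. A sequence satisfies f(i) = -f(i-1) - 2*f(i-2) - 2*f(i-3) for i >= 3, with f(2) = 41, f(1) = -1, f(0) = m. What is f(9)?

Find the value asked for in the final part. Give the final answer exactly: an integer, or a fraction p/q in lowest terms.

179

Step 1: T(2) = -1*(-19) - 3*(22) = -47; iterating: T(2)=-47, T(3)=104, T(4)=37, T(5)=-349, T(6)=238, T(7)=809, T(8)=-1523, T(9)=-904, T(10)=5473; answer 5473
Step 2: Y1 = 5473; w = 16226; 16226 = 2 * 7 * 19 * 61; number of divisors = (1+1) * (1+1) * (1+1) * (1+1) = 16; answer 16
Step 3: Y2 = 16; c = 6; total draws C(12,2) = 66; complement C(6,2) = 15; favorable 66 - 15 = 51; P = 17/22; answer 17/22
Step 4: Y3 = 17/22; threaded value p + q = 39; m = -1; f(3) = -1*(41) - 2*(-1) - 2*(-1) = -37; iterating: f(3)=-37, f(4)=-43, f(5)=35, f(6)=125, f(7)=-109, f(8)=-211, f(9)=179; answer 179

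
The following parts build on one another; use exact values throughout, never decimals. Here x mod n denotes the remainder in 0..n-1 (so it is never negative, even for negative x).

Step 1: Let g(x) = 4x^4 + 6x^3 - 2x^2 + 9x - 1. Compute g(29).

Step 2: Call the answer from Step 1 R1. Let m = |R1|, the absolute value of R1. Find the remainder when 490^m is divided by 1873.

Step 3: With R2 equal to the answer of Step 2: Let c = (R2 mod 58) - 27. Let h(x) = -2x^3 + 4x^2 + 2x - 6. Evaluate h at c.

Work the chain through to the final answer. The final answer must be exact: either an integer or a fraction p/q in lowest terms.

6238

Step 1: 4*(29)^4 + 6*(29)^3 - 2*(29)^2 + 9*(29)^1 - 1 = (2829124) + (146334) + (-1682) + (261) + (-1) = 2974036; answer 2974036
Step 2: R1 = 2974036; m = 2974036; squarings mod 1873: 490^1=490, 490^2=356, 490^4=1245, 490^8=1054, 490^16=227, 490^32=958, 490^64=1867, 490^128=36, 490^256=1296, 490^512=1408, 490^1024=830, 490^2048=1509, 490^4096=1386, 490^8192=1171, 490^16384=205, 490^32768=819, 490^65536=227, 490^131072=958, 490^262144=1867, 490^524288=36, 490^1048576=1296, 490^2097152=1408; 490^2974036 = 490^4 * 490^16 * 490^64 * 490^256 * 490^8192 * 490^16384 * 490^65536 * 490^262144 * 490^524288 * 490^2097152 = 1521 (mod 1873); answer 1521
Step 3: R2 = 1521; c = -14; -2*(-14)^3 + 4*(-14)^2 + 2*(-14)^1 - 6 = (5488) + (784) + (-28) + (-6) = 6238; answer 6238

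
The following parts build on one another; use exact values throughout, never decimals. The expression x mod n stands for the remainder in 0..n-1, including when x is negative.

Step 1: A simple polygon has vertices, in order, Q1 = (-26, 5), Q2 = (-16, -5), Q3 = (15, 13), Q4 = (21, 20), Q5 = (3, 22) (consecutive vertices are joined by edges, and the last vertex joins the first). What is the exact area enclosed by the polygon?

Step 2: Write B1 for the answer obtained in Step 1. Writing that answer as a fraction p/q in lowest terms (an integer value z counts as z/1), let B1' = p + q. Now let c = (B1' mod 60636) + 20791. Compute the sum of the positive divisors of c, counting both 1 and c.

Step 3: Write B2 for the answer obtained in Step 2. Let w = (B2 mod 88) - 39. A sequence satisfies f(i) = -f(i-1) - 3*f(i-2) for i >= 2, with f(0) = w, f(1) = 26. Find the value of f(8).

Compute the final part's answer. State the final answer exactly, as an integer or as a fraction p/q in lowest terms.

Step 1: cross terms: (-26*-5 - -16*5)=210, (-16*13 - 15*-5)=-133, (15*20 - 21*13)=27, (21*22 - 3*20)=402, (3*5 - -26*22)=587; twice the area = |1093| = 1093; area = 1093/2; answer 1093/2
Step 2: B1 = 1093/2; threaded value p + q = 1095; c = 21886; 21886 = 2 * 31 * 353; sigma = (1 + 2) * (1 + 31) * (1 + 353) = 3 * 32 * 354 = 33984; answer 33984
Step 3: B2 = 33984; w = -23; f(2) = -1*(26) - 3*(-23) = 43; iterating: f(2)=43, f(3)=-121, f(4)=-8, f(5)=371, f(6)=-347, f(7)=-766, f(8)=1807; answer 1807

1807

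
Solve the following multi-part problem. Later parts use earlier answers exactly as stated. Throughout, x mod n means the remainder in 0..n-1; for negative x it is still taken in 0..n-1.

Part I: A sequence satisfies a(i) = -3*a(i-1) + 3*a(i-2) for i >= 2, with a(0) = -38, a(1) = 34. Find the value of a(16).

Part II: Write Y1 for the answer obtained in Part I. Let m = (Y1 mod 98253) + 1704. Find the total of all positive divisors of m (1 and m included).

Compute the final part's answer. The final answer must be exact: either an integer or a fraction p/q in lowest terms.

Part I: a(2) = -3*(34) + 3*(-38) = -216; iterating: a(2)=-216, a(3)=750, a(4)=-2898, a(5)=10944, a(6)=-41526, a(7)=157410, a(8)=-596808, a(9)=2262654, a(10)=-8578386, a(11)=32523120, a(12)=-123304518, a(13)=467482914, a(14)=-1772362296, a(15)=6719535630, a(16)=-25475693778; answer -25475693778
Part II: Y1 = -25475693778; m = 33537; 33537 = 3 * 7 * 1597; sigma = (1 + 3) * (1 + 7) * (1 + 1597) = 4 * 8 * 1598 = 51136; answer 51136

51136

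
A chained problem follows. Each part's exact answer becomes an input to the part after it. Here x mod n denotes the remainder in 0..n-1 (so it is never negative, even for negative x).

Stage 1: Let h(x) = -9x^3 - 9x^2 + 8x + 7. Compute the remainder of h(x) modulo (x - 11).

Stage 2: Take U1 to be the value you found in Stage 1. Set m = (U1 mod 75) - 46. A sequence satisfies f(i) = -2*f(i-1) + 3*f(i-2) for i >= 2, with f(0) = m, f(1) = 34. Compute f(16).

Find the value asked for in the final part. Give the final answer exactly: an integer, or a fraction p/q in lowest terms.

-839411084

Stage 1: remainder = value at the root: -9*(11)^3 - 9*(11)^2 + 8*(11)^1 + 7 = (-11979) + (-1089) + (88) + (7) = -12973; answer -12973
Stage 2: U1 = -12973; m = -44; f(2) = -2*(34) + 3*(-44) = -200; iterating: f(2)=-200, f(3)=502, f(4)=-1604, f(5)=4714, f(6)=-14240, f(7)=42622, f(8)=-127964, f(9)=383794, f(10)=-1151480, f(11)=3454342, f(12)=-10363124, f(13)=31089274, f(14)=-93267920, f(15)=279803662, f(16)=-839411084; answer -839411084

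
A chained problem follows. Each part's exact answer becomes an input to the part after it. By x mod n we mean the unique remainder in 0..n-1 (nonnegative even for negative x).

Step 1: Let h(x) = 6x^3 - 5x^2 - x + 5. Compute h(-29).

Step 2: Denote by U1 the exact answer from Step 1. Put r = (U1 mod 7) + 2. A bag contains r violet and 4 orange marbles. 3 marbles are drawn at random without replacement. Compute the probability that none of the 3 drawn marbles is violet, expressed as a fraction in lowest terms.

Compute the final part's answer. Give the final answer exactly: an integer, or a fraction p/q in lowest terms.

Step 1: 6*(-29)^3 - 5*(-29)^2 - 1*(-29)^1 + 5 = (-146334) + (-4205) + (29) + (5) = -150505; answer -150505
Step 2: U1 = -150505; r = 4; total draws C(8,3) = 56; favorable C(4,3) = 4; P = 1/14; answer 1/14

1/14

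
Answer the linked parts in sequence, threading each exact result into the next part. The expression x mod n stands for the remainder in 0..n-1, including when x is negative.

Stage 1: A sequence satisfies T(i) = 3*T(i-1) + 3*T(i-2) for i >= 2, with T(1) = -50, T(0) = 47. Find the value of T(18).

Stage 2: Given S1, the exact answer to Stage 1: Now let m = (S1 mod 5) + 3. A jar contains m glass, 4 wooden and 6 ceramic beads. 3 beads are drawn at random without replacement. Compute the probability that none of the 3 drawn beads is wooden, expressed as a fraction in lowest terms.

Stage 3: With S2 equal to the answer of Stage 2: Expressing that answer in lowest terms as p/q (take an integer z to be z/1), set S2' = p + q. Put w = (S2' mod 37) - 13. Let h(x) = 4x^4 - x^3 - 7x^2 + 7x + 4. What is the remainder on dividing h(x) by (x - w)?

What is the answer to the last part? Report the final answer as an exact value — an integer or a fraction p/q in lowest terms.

Stage 1: T(2) = 3*(-50) + 3*(47) = -9; iterating: T(2)=-9, T(3)=-177, T(4)=-558, T(5)=-2205, T(6)=-8289, T(7)=-31482, T(8)=-119313, T(9)=-452385, T(10)=-1715094, T(11)=-6502437, T(12)=-24652593, T(13)=-93465090, T(14)=-354353049, T(15)=-1343454417, T(16)=-5093422398, T(17)=-19310630445, T(18)=-73212158529; answer -73212158529
Stage 2: S1 = -73212158529; m = 4; total draws C(14,3) = 364; favorable C(10,3) = 120; P = 30/91; answer 30/91
Stage 3: S2 = 30/91; threaded value p + q = 121; w = -3; remainder = value at the root: 4*(-3)^4 - 1*(-3)^3 - 7*(-3)^2 + 7*(-3)^1 + 4 = (324) + (27) + (-63) + (-21) + (4) = 271; answer 271

271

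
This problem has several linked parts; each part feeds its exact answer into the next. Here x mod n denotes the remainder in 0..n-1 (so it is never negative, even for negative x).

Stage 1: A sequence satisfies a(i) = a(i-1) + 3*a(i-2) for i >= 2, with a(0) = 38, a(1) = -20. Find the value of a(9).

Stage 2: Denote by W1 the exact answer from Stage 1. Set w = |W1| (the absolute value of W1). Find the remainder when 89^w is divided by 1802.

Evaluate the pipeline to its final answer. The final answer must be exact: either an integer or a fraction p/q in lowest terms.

Stage 1: a(2) = 1*(-20) + 3*(38) = 94; iterating: a(2)=94, a(3)=34, a(4)=316, a(5)=418, a(6)=1366, a(7)=2620, a(8)=6718, a(9)=14578; answer 14578
Stage 2: W1 = 14578; w = 14578; squarings mod 1802: 89^1=89, 89^2=713, 89^4=205, 89^8=579, 89^16=69, 89^32=1157, 89^64=1565, 89^128=307, 89^256=545, 89^512=1497, 89^1024=1123, 89^2048=1531, 89^4096=1361, 89^8192=1667; 89^14578 = 89^2 * 89^16 * 89^32 * 89^64 * 89^128 * 89^2048 * 89^4096 * 89^8192 = 543 (mod 1802); answer 543

543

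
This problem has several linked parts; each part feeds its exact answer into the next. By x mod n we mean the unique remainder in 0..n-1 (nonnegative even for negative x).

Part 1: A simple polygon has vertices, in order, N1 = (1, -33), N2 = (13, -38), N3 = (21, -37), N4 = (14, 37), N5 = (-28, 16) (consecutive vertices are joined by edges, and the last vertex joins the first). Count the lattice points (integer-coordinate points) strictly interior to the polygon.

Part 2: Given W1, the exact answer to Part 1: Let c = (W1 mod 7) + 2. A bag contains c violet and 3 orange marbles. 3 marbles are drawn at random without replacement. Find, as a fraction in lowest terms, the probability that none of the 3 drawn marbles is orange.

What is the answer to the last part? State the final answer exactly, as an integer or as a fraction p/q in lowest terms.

Part 1: cross terms: (1*-38 - 13*-33)=391, (13*-37 - 21*-38)=317, (21*37 - 14*-37)=1295, (14*16 - -28*37)=1260, (-28*-33 - 1*16)=908; twice the area = |4171| = 4171; area = 4171/2; boundary points = 1 + 1 + 1 + 21 + 1 = 25; strictly interior points = area - boundary/2 + 1 = 2074; answer 2074
Part 2: W1 = 2074; c = 4; total draws C(7,3) = 35; favorable C(4,3) = 4; P = 4/35; answer 4/35

4/35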